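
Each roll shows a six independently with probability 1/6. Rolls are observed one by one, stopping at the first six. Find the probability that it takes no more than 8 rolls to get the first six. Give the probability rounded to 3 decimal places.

Y = number of rolls to the first success; geometric, p = 0.166667.
P(Y ≤ 8) = 1 − (1−p)^8 = 1 − 0.23257 = 0.76743

0.767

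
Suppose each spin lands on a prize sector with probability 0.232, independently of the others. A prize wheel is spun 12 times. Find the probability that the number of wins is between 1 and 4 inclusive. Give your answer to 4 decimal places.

0.8351

X ~ Binomial(12, 0.232); P(1 ≤ X ≤ 4) = Σ C(12,k) p^k (1−p)^(12−k) over k:
  k=1: C(12,1)·0.232^1·0.768^11 = 0.152631
  k=2: C(12,2)·0.232^2·0.768^10 = 0.253590
  k=3: C(12,3)·0.232^3·0.768^9 = 0.255351
  k=4: C(12,4)·0.232^4·0.768^8 = 0.173559
Total = 0.835131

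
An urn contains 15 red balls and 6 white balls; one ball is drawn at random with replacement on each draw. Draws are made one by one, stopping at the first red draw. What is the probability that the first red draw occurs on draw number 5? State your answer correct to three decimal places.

0.005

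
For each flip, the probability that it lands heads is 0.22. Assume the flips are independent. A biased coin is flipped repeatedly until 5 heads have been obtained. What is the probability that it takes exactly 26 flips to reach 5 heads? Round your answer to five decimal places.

Y = trial on which the fifth success occurs; negative binomial, r=5, p=0.22.
P(Y=26) = C(25,4) · p^5 · (1−p)^21
= 12650 · 0.00051536 · 0.0054198 = 0.0353338

0.03533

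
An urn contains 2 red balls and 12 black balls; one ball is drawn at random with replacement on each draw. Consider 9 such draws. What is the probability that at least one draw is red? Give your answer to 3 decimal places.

P(at least one) = 1 − P(none) = 1 − (1 − 0.142857)^9
= 1 − 0.24973 = 0.75027

0.750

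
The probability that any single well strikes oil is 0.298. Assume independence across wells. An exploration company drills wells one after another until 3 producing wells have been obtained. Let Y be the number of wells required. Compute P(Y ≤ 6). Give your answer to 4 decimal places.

0.2520

Finishing within 6 wells ⇔ at least 3 successes in the first 6. With X ~ Binomial(6, 0.298), P(Y ≤ 6) = 1 − P(X ≤ 2).
  k=0: C(6,0)·0.298^0·0.702^6 = 0.119680
  k=1: C(6,1)·0.298^1·0.702^5 = 0.304827
  k=2: C(6,2)·0.298^2·0.702^4 = 0.323498
1 − 0.748006 = 0.251994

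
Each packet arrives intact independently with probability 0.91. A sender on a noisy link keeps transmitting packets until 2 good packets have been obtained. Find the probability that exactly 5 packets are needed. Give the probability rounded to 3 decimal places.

Y = trial on which the second success occurs; negative binomial, r=2, p=0.91.
P(Y=5) = C(4,1) · p^2 · (1−p)^3
= 4 · 0.8281 · 0.000729 = 0.00241

0.002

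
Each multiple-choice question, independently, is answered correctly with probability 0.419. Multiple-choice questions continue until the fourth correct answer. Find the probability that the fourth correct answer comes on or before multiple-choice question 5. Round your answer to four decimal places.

Finishing within 5 multiple-choice questions ⇔ at least 4 successes in the first 5. With X ~ Binomial(5, 0.419), P(Y ≤ 5) = 1 − P(X ≤ 3).
  k=0: C(5,0)·0.419^0·0.581^5 = 0.066203
  k=1: C(5,1)·0.419^1·0.581^4 = 0.238720
  k=2: C(5,2)·0.419^2·0.581^3 = 0.344315
  k=3: C(5,3)·0.419^3·0.581^2 = 0.248310
1 − 0.897549 = 0.102451

0.1025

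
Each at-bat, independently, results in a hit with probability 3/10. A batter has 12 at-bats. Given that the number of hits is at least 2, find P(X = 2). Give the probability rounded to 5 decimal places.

X ~ Binomial(12, 0.30). Want P(X=2 | X≥2) = P(X=2) / P(X≥2).
P(X=2) = C(12,2)·0.30^2·0.70^10 = 0.1677903
P(X≥2) = 1 − 0.0138413 − 0.0711838 = 0.9149750
Ratio = 0.1677903 / 0.9149750 = 0.1833824

0.18338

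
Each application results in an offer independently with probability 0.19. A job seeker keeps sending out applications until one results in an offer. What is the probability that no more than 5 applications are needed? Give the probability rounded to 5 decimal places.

0.65132

Y = number of applications to the first success; geometric, p = 0.19.
P(Y ≤ 5) = 1 − (1−p)^5 = 1 − 0.3486784 = 0.6513216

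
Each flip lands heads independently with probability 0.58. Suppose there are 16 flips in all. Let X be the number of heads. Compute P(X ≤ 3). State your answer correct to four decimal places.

0.0016

X ~ Binomial(16, 0.58); P(X ≤ 3) = Σ C(16,k) p^k (1−p)^(16−k) over k:
  k=0: C(16,0)·0.58^0·0.42^16 = 0.000001
  k=1: C(16,1)·0.58^1·0.42^15 = 0.000021
  k=2: C(16,2)·0.58^2·0.42^14 = 0.000215
  k=3: C(16,3)·0.58^3·0.42^13 = 0.001383
Total = 0.001619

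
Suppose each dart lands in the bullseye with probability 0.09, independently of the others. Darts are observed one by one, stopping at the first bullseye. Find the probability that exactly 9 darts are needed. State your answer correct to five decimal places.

Geometric (trials to first success), p = 0.09.
P(Y = 9) = (1−p)^8 · p = 0.47025 · 0.09 = 0.0423227

0.04232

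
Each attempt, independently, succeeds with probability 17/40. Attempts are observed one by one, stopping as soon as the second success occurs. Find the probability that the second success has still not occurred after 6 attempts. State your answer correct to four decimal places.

Needing more than 6 attempts ⇔ fewer than 2 successes in the first 6. With X ~ Binomial(6, 0.425), P(Y > 6) = P(X ≤ 1).
  k=0: C(6,0)·0.425^0·0.575^6 = 0.036142
  k=1: C(6,1)·0.425^1·0.575^5 = 0.160280
P(X ≤ 1) = 0.196422

0.1964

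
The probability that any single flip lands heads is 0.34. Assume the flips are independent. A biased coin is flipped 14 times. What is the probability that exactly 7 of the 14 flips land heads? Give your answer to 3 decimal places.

X ~ Binomial(n=14, p=0.34).
P(X=7) = C(14,7) · p^7 · (1−p)^7
= 3432 · 0.00052523 · 0.054552 = 0.09833

0.098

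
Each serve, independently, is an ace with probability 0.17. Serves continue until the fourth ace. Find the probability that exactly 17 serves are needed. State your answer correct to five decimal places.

0.04150

Y = trial on which the fourth success occurs; negative binomial, r=4, p=0.17.
P(Y=17) = C(16,3) · p^4 · (1−p)^13
= 560 · 0.00083521 · 0.088719 = 0.0414953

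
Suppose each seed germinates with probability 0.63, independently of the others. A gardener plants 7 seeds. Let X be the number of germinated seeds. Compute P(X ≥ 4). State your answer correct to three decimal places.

0.766

X ~ Binomial(7, 0.63); P(X ≥ 4) = Σ C(7,k) p^k (1−p)^(7−k) over k:
  k=4: C(7,4)·0.63^4·0.37^3 = 0.27928
  k=5: C(7,5)·0.63^5·0.37^2 = 0.28532
  k=6: C(7,6)·0.63^6·0.37^1 = 0.16194
  k=7: C(7,7)·0.63^7·0.37^0 = 0.03939
Total = 0.76592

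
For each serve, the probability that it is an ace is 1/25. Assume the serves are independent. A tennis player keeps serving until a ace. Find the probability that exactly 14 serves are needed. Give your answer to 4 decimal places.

Geometric (trials to first success), p = 0.04.
P(Y = 14) = (1−p)^13 · p = 0.5882 · 0.04 = 0.023528

0.0235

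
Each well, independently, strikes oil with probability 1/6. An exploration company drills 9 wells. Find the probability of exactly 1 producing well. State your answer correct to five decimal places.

0.34885

X ~ Binomial(n=9, p=0.166667).
P(X=1) = C(9,1) · p^1 · (1−p)^8
= 9 · 0.16667 · 0.23257 = 0.3488521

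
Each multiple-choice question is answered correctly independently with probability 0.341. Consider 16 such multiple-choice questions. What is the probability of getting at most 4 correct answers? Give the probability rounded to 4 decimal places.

0.3156

X ~ Binomial(16, 0.341); P(X ≤ 4) = Σ C(16,k) p^k (1−p)^(16−k) over k:
  k=0: C(16,0)·0.341^0·0.659^16 = 0.001265
  k=1: C(16,1)·0.341^1·0.659^15 = 0.010475
  k=2: C(16,2)·0.341^2·0.659^14 = 0.040652
  k=3: C(16,3)·0.341^3·0.659^13 = 0.098166
  k=4: C(16,4)·0.341^4·0.659^12 = 0.165087
Total = 0.315646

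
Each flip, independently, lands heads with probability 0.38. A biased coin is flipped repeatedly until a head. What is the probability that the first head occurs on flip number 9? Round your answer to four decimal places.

Geometric (trials to first success), p = 0.38.
P(Y = 9) = (1−p)^8 · p = 0.021834 · 0.38 = 0.008297

0.0083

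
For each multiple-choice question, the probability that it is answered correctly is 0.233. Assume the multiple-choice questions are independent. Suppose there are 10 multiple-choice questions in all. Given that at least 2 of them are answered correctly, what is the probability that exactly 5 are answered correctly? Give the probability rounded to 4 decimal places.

X ~ Binomial(10, 0.233). Want P(X=5 | X≥2) = P(X=5) / P(X≥2).
P(X=5) = C(10,5)·0.233^5·0.767^5 = 0.045936
P(X≥2) = 1 − 0.070462 − 0.214049 = 0.715489
Ratio = 0.045936 / 0.715489 = 0.064203

0.0642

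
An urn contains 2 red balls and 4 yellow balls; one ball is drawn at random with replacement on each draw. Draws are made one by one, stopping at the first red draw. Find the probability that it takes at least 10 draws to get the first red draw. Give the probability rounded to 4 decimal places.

Y = number of draws to the first success; geometric, p = 0.333333.
P(Y > 9) = P(first 9 all fail) = (1−p)^9 = 0.026012

0.0260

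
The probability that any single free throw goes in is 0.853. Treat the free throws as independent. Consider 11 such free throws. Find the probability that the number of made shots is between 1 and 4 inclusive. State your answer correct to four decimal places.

X ~ Binomial(11, 0.853); P(1 ≤ X ≤ 4) = Σ C(11,k) p^k (1−p)^(11−k) over k:
  k=1: C(11,1)·0.853^1·0.147^10 = 0.000000
  k=2: C(11,2)·0.853^2·0.147^9 = 0.000001
  k=3: C(11,3)·0.853^3·0.147^8 = 0.000022
  k=4: C(11,4)·0.853^4·0.147^7 = 0.000259
Total = 0.000283

0.0003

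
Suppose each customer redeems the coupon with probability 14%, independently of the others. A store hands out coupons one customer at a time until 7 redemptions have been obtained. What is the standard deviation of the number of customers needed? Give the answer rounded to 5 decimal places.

17.52549

Y = total customers until the seventh success; negative binomial with r=7, p=0.14.
SD(Y) = √[r(1−p)/p²] = √(307.1428571) = 17.5254916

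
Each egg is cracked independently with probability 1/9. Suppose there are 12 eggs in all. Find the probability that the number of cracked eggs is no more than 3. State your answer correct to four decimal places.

0.9638

X ~ Binomial(12, 0.111111); P(X ≤ 3) = Σ C(12,k) p^k (1−p)^(12−k) over k:
  k=0: C(12,0)·0.111111^0·0.888889^12 = 0.243315
  k=1: C(12,1)·0.111111^1·0.888889^11 = 0.364973
  k=2: C(12,2)·0.111111^2·0.888889^10 = 0.250919
  k=3: C(12,3)·0.111111^3·0.888889^9 = 0.104550
Total = 0.963757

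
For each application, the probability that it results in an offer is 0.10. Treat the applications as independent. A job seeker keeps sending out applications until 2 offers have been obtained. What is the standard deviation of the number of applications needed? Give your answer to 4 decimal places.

Y = total applications until the second success; negative binomial with r=2, p=0.10.
SD(Y) = √[r(1−p)/p²] = √(180.000000) = 13.416408

13.4164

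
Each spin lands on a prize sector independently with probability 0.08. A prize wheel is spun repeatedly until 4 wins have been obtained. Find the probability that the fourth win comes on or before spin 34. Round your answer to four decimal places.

Finishing within 34 spins ⇔ at least 4 successes in the first 34. With X ~ Binomial(34, 0.08), P(Y ≤ 34) = 1 − P(X ≤ 3).
  k=0: C(34,0)·0.08^0·0.92^34 = 0.058720
  k=1: C(34,1)·0.08^1·0.92^33 = 0.173607
  k=2: C(34,2)·0.08^2·0.92^32 = 0.249088
  k=3: C(34,3)·0.08^3·0.92^31 = 0.231038
1 − 0.712454 = 0.287546

0.2875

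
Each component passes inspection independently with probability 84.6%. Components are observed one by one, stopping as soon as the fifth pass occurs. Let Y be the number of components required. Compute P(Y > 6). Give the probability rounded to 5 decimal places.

Needing more than 6 components ⇔ fewer than 5 successes in the first 6. With X ~ Binomial(6, 0.846), P(Y > 6) = P(X ≤ 4).
  k=0: C(6,0)·0.846^0·0.154^6 = 0.0000133
  k=1: C(6,1)·0.846^1·0.154^5 = 0.0004397
  k=2: C(6,2)·0.846^2·0.154^4 = 0.0060383
  k=3: C(6,3)·0.846^3·0.154^3 = 0.0442286
  k=4: C(6,4)·0.846^4·0.154^2 = 0.1822276
P(X ≤ 4) = 0.2329475

0.23295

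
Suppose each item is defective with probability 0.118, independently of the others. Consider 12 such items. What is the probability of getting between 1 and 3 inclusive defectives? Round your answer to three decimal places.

X ~ Binomial(12, 0.118); P(1 ≤ X ≤ 3) = Σ C(12,k) p^k (1−p)^(12−k) over k:
  k=1: C(12,1)·0.118^1·0.882^11 = 0.35581
  k=2: C(12,2)·0.118^2·0.882^10 = 0.26181
  k=3: C(12,3)·0.118^3·0.882^9 = 0.11676
Total = 0.73438

0.734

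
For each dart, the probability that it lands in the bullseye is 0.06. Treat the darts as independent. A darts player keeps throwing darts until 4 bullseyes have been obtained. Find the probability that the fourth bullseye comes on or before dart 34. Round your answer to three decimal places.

0.145

Finishing within 34 darts ⇔ at least 4 successes in the first 34. With X ~ Binomial(34, 0.06), P(Y ≤ 34) = 1 − P(X ≤ 3).
  k=0: C(34,0)·0.06^0·0.94^34 = 0.12200
  k=1: C(34,1)·0.06^1·0.94^33 = 0.26476
  k=2: C(34,2)·0.06^2·0.94^32 = 0.27884
  k=3: C(34,3)·0.06^3·0.94^31 = 0.18985
1 − 0.85544 = 0.14456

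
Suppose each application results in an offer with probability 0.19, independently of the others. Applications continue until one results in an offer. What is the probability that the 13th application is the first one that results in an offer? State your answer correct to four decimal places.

Geometric (trials to first success), p = 0.19.
P(Y = 13) = (1−p)^12 · p = 0.079766 · 0.19 = 0.015156

0.0152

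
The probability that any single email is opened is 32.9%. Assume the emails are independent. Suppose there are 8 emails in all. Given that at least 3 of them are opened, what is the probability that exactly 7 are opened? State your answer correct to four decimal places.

0.0043

X ~ Binomial(8, 0.329). Want P(X=7 | X≥3) = P(X=7) / P(X≥3).
P(X=7) = C(8,7)·0.329^7·0.671^1 = 0.002240
P(X≥3) = 1 − 0.041094 − 0.161192 − 0.276621 = 0.521093
Ratio = 0.002240 / 0.521093 = 0.004298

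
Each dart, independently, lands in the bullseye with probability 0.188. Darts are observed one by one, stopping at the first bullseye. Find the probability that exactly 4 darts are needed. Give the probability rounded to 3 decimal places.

0.101

Geometric (trials to first success), p = 0.188.
P(Y = 4) = (1−p)^3 · p = 0.53539 · 0.188 = 0.10065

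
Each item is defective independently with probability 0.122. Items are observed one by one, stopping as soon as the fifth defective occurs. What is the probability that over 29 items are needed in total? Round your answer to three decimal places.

0.724

Needing more than 29 items ⇔ fewer than 5 successes in the first 29. With X ~ Binomial(29, 0.122), P(Y > 29) = P(X ≤ 4).
  k=0: C(29,0)·0.122^0·0.878^29 = 0.02298
  k=1: C(29,1)·0.122^1·0.878^28 = 0.09260
  k=2: C(29,2)·0.122^2·0.878^27 = 0.18013
  k=3: C(29,3)·0.122^3·0.878^26 = 0.22527
  k=4: C(29,4)·0.122^4·0.878^25 = 0.20346
P(X ≤ 4) = 0.72445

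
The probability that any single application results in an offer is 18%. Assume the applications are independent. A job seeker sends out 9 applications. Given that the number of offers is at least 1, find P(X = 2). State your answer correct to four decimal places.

0.3493

X ~ Binomial(9, 0.18). Want P(X=2 | X≥1) = P(X=2) / P(X≥1).
P(X=2) = C(9,2)·0.18^2·0.82^7 = 0.290767
P(X≥1) = 1 − 0.167620 = 0.832380
Ratio = 0.290767 / 0.832380 = 0.349319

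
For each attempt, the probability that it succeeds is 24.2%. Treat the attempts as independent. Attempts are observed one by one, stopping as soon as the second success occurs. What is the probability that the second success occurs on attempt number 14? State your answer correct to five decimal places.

Y = trial on which the second success occurs; negative binomial, r=2, p=0.242.
P(Y=14) = C(13,1) · p^2 · (1−p)^12
= 13 · 0.058564 · 0.035977 = 0.0273908

0.02739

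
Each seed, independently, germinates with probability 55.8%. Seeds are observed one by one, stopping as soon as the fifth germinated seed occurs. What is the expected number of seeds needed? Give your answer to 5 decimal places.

Y = total seeds until the fifth success; negative binomial with r=5, p=0.558.
E[Y] = r / p = 5 / 0.558 = 8.9605735

8.96057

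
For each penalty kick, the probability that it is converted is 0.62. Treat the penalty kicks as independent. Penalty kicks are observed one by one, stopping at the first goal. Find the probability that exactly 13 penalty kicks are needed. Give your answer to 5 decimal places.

Geometric (trials to first success), p = 0.62.
P(Y = 13) = (1−p)^12 · p = 9.0657e-06 · 0.62 = 0.0000056

0.00001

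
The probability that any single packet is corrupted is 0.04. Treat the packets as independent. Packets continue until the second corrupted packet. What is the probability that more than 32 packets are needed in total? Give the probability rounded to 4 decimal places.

0.6319

Needing more than 32 packets ⇔ fewer than 2 successes in the first 32. With X ~ Binomial(32, 0.04), P(Y > 32) = P(X ≤ 1).
  k=0: C(32,0)·0.04^0·0.96^32 = 0.270819
  k=1: C(32,1)·0.04^1·0.96^31 = 0.361092
P(X ≤ 1) = 0.631911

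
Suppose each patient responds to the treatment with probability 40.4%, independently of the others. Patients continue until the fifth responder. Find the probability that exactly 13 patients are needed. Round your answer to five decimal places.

0.08482

Y = trial on which the fifth success occurs; negative binomial, r=5, p=0.404.
P(Y=13) = C(12,4) · p^5 · (1−p)^8
= 495 · 0.010762 · 0.015921 = 0.0848168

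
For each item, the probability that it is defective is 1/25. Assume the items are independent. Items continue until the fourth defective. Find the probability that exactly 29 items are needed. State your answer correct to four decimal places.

Y = trial on which the fourth success occurs; negative binomial, r=4, p=0.04.
P(Y=29) = C(28,3) · p^4 · (1−p)^25
= 3276 · 2.56e-06 · 0.3604 = 0.003022

0.0030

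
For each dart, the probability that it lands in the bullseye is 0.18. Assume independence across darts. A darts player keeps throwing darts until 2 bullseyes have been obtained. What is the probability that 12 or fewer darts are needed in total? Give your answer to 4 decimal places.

0.6641

Finishing within 12 darts ⇔ at least 2 successes in the first 12. With X ~ Binomial(12, 0.18), P(Y ≤ 12) = 1 − P(X ≤ 1).
  k=0: C(12,0)·0.18^0·0.82^12 = 0.092420
  k=1: C(12,1)·0.18^1·0.82^11 = 0.243448
1 − 0.335868 = 0.664132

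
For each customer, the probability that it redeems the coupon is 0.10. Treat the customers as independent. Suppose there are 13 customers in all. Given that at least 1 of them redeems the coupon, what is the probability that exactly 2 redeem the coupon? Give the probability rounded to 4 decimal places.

0.3282

X ~ Binomial(13, 0.10). Want P(X=2 | X≥1) = P(X=2) / P(X≥1).
P(X=2) = C(13,2)·0.10^2·0.90^11 = 0.244772
P(X≥1) = 1 − 0.254187 = 0.745813
Ratio = 0.244772 / 0.745813 = 0.328195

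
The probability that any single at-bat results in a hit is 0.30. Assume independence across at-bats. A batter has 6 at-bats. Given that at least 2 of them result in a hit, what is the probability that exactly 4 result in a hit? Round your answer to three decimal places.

0.103

X ~ Binomial(6, 0.30). Want P(X=4 | X≥2) = P(X=4) / P(X≥2).
P(X=4) = C(6,4)·0.30^4·0.70^2 = 0.05953
P(X≥2) = 1 − 0.11765 − 0.30253 = 0.57983
Ratio = 0.05953 / 0.57983 = 0.10268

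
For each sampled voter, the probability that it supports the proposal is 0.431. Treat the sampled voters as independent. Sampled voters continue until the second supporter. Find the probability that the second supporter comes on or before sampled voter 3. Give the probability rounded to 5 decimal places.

Finishing within 3 sampled voters ⇔ at least 2 successes in the first 3. With X ~ Binomial(3, 0.431), P(Y ≤ 3) = 1 − P(X ≤ 1).
  k=0: C(3,0)·0.431^0·0.569^3 = 0.1842200
  k=1: C(3,1)·0.431^1·0.569^2 = 0.4186230
1 − 0.6028430 = 0.3971570

0.39716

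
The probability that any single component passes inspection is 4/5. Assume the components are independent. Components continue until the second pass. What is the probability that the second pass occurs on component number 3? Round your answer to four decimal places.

0.2560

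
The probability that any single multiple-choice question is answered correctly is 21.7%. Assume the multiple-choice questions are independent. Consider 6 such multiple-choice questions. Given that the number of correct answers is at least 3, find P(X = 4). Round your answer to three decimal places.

X ~ Binomial(6, 0.217). Want P(X=4 | X≥3) = P(X=4) / P(X≥3).
P(X=4) = C(6,4)·0.217^4·0.783^2 = 0.02039
P(X≥3) = 1 − 0.23045 − 0.38319 − 0.26550 = 0.12086
Ratio = 0.02039 / 0.12086 = 0.16872

0.169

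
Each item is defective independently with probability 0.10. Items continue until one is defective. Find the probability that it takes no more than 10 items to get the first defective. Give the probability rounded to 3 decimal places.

0.651

Y = number of items to the first success; geometric, p = 0.10.
P(Y ≤ 10) = 1 − (1−p)^10 = 1 − 0.34868 = 0.65132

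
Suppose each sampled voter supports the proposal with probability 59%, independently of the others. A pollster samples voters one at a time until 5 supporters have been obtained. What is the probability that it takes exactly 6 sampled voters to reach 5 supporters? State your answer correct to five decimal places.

0.14656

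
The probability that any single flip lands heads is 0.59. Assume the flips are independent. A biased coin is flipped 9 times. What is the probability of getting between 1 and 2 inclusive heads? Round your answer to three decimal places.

0.029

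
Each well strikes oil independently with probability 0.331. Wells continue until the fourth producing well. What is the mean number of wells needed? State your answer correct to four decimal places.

Y = total wells until the fourth success; negative binomial with r=4, p=0.331.
E[Y] = r / p = 4 / 0.331 = 12.084592

12.0846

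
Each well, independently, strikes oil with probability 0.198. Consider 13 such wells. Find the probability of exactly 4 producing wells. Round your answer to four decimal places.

X ~ Binomial(n=13, p=0.198).
P(X=4) = C(13,4) · p^4 · (1−p)^9
= 715 · 0.001537 · 0.13727 = 0.150847

0.1508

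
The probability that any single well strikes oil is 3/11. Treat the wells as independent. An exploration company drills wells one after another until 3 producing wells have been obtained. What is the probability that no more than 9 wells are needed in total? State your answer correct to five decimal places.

0.46280

Finishing within 9 wells ⇔ at least 3 successes in the first 9. With X ~ Binomial(9, 0.272727), P(Y ≤ 9) = 1 − P(X ≤ 2).
  k=0: C(9,0)·0.272727^0·0.727273^9 = 0.0569214
  k=1: C(9,1)·0.272727^1·0.727273^8 = 0.1921098
  k=2: C(9,2)·0.272727^2·0.727273^7 = 0.2881647
1 − 0.5371959 = 0.4628041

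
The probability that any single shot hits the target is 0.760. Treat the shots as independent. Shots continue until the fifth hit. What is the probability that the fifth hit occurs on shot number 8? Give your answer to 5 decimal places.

0.12268

Y = trial on which the fifth success occurs; negative binomial, r=5, p=0.76.
P(Y=8) = C(7,4) · p^5 · (1−p)^3
= 35 · 0.25355 · 0.013824 = 0.1226789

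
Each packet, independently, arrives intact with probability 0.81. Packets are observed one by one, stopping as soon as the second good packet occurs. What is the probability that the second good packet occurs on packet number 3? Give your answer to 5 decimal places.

Y = trial on which the second success occurs; negative binomial, r=2, p=0.81.
P(Y=3) = C(2,1) · p^2 · (1−p)^1
= 2 · 0.6561 · 0.19 = 0.2493180

0.24932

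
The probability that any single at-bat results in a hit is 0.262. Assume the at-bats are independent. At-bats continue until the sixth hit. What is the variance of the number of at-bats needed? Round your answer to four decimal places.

64.5067

Y = total at-bats until the sixth success; negative binomial with r=6, p=0.262.
Var(Y) = r(1−p)/p² = 6·0.738 / 0.262² = 64.506730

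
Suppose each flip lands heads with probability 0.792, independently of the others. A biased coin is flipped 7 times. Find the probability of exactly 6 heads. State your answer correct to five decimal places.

X ~ Binomial(n=7, p=0.792).
P(X=6) = C(7,6) · p^6 · (1−p)^1
= 7 · 0.2468 · 0.208 = 0.3593457

0.35935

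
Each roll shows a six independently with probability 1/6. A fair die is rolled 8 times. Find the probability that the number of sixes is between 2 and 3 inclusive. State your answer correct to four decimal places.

0.3647

X ~ Binomial(8, 0.166667); P(2 ≤ X ≤ 3) = Σ C(8,k) p^k (1−p)^(8−k) over k:
  k=2: C(8,2)·0.166667^2·0.833333^6 = 0.260476
  k=3: C(8,3)·0.166667^3·0.833333^5 = 0.104190
Total = 0.364667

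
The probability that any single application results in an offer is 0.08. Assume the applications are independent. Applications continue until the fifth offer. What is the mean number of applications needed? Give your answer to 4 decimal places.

62.5000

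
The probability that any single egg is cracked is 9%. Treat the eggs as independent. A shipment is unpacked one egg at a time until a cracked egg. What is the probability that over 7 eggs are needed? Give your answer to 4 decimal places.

Y = number of eggs to the first success; geometric, p = 0.09.
P(Y > 7) = P(first 7 all fail) = (1−p)^7 = 0.516761

0.5168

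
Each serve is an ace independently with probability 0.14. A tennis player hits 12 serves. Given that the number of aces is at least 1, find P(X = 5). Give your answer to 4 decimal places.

0.0177

X ~ Binomial(12, 0.14). Want P(X=5 | X≥1) = P(X=5) / P(X≥1).
P(X=5) = C(12,5)·0.14^5·0.86^7 = 0.014820
P(X≥1) = 1 − 0.163675 = 0.836325
Ratio = 0.014820 / 0.836325 = 0.017721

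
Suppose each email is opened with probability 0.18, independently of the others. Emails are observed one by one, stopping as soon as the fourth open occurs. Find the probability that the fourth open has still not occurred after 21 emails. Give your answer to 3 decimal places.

Needing more than 21 emails ⇔ fewer than 4 successes in the first 21. With X ~ Binomial(21, 0.18), P(Y > 21) = P(X ≤ 3).
  k=0: C(21,0)·0.18^0·0.82^21 = 0.01549
  k=1: C(21,1)·0.18^1·0.82^20 = 0.07141
  k=2: C(21,2)·0.18^2·0.82^19 = 0.15676
  k=3: C(21,3)·0.18^3·0.82^18 = 0.21793
P(X ≤ 3) = 0.46159

0.462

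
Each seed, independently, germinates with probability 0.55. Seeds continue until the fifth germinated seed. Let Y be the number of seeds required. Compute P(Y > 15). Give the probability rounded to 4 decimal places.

0.0255

Needing more than 15 seeds ⇔ fewer than 5 successes in the first 15. With X ~ Binomial(15, 0.55), P(Y > 15) = P(X ≤ 4).
  k=0: C(15,0)·0.55^0·0.45^15 = 0.000006
  k=1: C(15,1)·0.55^1·0.45^14 = 0.000115
  k=2: C(15,2)·0.55^2·0.45^13 = 0.000986
  k=3: C(15,3)·0.55^3·0.45^12 = 0.005220
  k=4: C(15,4)·0.55^4·0.45^11 = 0.019139
P(X ≤ 4) = 0.025466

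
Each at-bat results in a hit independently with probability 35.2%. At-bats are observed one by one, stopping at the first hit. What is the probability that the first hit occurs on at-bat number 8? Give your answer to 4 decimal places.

0.0169

Geometric (trials to first success), p = 0.352.
P(Y = 8) = (1−p)^7 · p = 0.047976 · 0.352 = 0.016888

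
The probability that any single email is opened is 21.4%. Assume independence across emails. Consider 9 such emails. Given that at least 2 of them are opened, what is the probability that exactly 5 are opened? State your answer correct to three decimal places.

0.036

X ~ Binomial(9, 0.214). Want P(X=5 | X≥2) = P(X=5) / P(X≥2).
P(X=5) = C(9,5)·0.214^5·0.786^4 = 0.02158
P(X≥2) = 1 − 0.11450 − 0.28057 = 0.60493
Ratio = 0.02158 / 0.60493 = 0.03568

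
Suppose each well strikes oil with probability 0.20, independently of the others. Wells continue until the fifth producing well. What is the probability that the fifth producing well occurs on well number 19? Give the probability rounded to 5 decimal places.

0.04307

Y = trial on which the fifth success occurs; negative binomial, r=5, p=0.20.
P(Y=19) = C(18,4) · p^5 · (1−p)^14
= 3060 · 0.00032 · 0.04398 = 0.0430657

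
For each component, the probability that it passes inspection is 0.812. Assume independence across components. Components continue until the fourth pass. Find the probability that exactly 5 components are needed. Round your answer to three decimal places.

0.327

Y = trial on which the fourth success occurs; negative binomial, r=4, p=0.812.
P(Y=5) = C(4,3) · p^4 · (1−p)^1
= 4 · 0.43473 · 0.188 = 0.32692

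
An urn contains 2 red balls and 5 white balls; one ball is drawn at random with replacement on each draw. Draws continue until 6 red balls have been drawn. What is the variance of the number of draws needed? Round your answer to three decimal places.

52.500

Y = total draws until the sixth success; negative binomial with r=6, p=0.285714.
Var(Y) = r(1−p)/p² = 6·0.714286 / 0.285714² = 52.50000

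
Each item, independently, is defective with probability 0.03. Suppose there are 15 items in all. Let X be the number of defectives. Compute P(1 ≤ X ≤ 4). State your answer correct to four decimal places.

X ~ Binomial(15, 0.03); P(1 ≤ X ≤ 4) = Σ C(15,k) p^k (1−p)^(15−k) over k:
  k=1: C(15,1)·0.03^1·0.97^14 = 0.293776
  k=2: C(15,2)·0.03^2·0.97^13 = 0.063601
  k=3: C(15,3)·0.03^3·0.97^12 = 0.008524
  k=4: C(15,4)·0.03^4·0.97^11 = 0.000791
Total = 0.366692

0.3667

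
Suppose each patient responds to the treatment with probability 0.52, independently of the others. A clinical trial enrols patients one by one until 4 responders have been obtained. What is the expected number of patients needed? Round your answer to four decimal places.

7.6923

Y = total patients until the fourth success; negative binomial with r=4, p=0.52.
E[Y] = r / p = 4 / 0.52 = 7.692308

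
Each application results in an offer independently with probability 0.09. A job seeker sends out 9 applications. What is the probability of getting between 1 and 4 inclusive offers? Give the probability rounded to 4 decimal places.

0.5715

X ~ Binomial(9, 0.09); P(1 ≤ X ≤ 4) = Σ C(9,k) p^k (1−p)^(9−k) over k:
  k=1: C(9,1)·0.09^1·0.91^8 = 0.380905
  k=2: C(9,2)·0.09^2·0.91^7 = 0.150688
  k=3: C(9,3)·0.09^3·0.91^6 = 0.034774
  k=4: C(9,4)·0.09^4·0.91^5 = 0.005159
Total = 0.571525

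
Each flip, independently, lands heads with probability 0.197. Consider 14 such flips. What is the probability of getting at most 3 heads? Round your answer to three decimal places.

0.708

X ~ Binomial(14, 0.197); P(X ≤ 3) = Σ C(14,k) p^k (1−p)^(14−k) over k:
  k=0: C(14,0)·0.197^0·0.803^14 = 0.04635
  k=1: C(14,1)·0.197^1·0.803^13 = 0.15918
  k=2: C(14,2)·0.197^2·0.803^12 = 0.25384
  k=3: C(14,3)·0.197^3·0.803^11 = 0.24910
Total = 0.70847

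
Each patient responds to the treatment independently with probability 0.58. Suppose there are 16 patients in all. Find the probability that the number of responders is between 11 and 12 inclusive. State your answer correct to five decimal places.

0.22471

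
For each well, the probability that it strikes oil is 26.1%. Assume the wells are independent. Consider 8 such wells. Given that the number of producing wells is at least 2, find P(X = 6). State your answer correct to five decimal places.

X ~ Binomial(8, 0.261). Want P(X=6 | X≥2) = P(X=6) / P(X≥2).
P(X=6) = C(8,6)·0.261^6·0.739^2 = 0.0048338
P(X≥2) = 1 − 0.0889520 − 0.2513284 = 0.6597196
Ratio = 0.0048338 / 0.6597196 = 0.0073271

0.00733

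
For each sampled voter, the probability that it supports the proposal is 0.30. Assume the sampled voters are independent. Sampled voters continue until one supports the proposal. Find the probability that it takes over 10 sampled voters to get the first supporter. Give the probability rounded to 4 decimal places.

Y = number of sampled voters to the first success; geometric, p = 0.30.
P(Y > 10) = P(first 10 all fail) = (1−p)^10 = 0.028248

0.0282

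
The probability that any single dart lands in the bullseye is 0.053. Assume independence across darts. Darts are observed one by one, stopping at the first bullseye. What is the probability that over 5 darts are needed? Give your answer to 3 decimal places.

Y = number of darts to the first success; geometric, p = 0.053.
P(Y > 5) = P(first 5 all fail) = (1−p)^5 = 0.76164

0.762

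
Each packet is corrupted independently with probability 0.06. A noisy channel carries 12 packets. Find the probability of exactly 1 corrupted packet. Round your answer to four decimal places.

X ~ Binomial(n=12, p=0.06).
P(X=1) = C(12,1) · p^1 · (1−p)^11
= 12 · 0.06 · 0.5063 = 0.364535

0.3645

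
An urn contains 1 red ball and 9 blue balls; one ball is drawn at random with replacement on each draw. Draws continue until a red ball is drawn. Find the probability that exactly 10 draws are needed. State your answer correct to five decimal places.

0.03874

Geometric (trials to first success), p = 0.10.
P(Y = 10) = (1−p)^9 · p = 0.38742 · 0.10 = 0.0387420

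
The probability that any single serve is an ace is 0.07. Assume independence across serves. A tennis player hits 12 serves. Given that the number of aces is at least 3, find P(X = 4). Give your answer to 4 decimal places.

0.1421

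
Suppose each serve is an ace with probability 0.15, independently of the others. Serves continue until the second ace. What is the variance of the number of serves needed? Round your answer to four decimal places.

75.5556

Y = total serves until the second success; negative binomial with r=2, p=0.15.
Var(Y) = r(1−p)/p² = 2·0.85 / 0.15² = 75.555556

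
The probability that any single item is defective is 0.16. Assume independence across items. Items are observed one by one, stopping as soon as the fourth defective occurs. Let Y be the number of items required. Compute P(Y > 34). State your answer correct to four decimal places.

Needing more than 34 items ⇔ fewer than 4 successes in the first 34. With X ~ Binomial(34, 0.16), P(Y > 34) = P(X ≤ 3).
  k=0: C(34,0)·0.16^0·0.84^34 = 0.002664
  k=1: C(34,1)·0.16^1·0.84^33 = 0.017251
  k=2: C(34,2)·0.16^2·0.84^32 = 0.054218
  k=3: C(34,3)·0.16^3·0.84^31 = 0.110156
P(X ≤ 3) = 0.184289

0.1843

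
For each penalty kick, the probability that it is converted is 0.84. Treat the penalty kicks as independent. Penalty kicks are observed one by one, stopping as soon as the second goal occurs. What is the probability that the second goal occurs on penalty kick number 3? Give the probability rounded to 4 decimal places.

Y = trial on which the second success occurs; negative binomial, r=2, p=0.84.
P(Y=3) = C(2,1) · p^2 · (1−p)^1
= 2 · 0.7056 · 0.16 = 0.225792

0.2258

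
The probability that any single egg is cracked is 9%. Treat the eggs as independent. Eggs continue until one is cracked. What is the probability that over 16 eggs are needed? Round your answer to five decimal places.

0.22114

Y = number of eggs to the first success; geometric, p = 0.09.
P(Y > 16) = P(first 16 all fail) = (1−p)^16 = 0.2211374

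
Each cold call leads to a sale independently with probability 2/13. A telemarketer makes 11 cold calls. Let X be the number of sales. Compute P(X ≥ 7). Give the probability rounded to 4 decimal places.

X ~ Binomial(11, 0.153846); P(X ≥ 7) = Σ C(11,k) p^k (1−p)^(11−k) over k:
  k=7: C(11,7)·0.153846^7·0.846154^4 = 0.000345
  k=8: C(11,8)·0.153846^8·0.846154^3 = 0.000031
  k=9: C(11,9)·0.153846^9·0.846154^2 = 0.000002
  k=10: C(11,10)·0.153846^10·0.846154^1 = 0.000000
  k=11: C(11,11)·0.153846^11·0.846154^0 = 0.000000
Total = 0.000378

0.0004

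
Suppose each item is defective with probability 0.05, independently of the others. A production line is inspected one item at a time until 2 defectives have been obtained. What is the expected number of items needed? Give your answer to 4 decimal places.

Y = total items until the second success; negative binomial with r=2, p=0.05.
E[Y] = r / p = 2 / 0.05 = 40.000000

40.0000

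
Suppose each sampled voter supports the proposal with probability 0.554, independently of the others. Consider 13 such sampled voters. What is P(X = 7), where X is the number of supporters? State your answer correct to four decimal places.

0.2163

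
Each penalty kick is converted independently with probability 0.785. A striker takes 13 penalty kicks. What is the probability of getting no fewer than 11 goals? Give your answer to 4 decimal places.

0.4475

X ~ Binomial(13, 0.785); P(X ≥ 11) = Σ C(13,k) p^k (1−p)^(13−k) over k:
  k=11: C(13,11)·0.785^11·0.215^2 = 0.251500
  k=12: C(13,12)·0.785^12·0.215^1 = 0.153044
  k=13: C(13,13)·0.785^13·0.215^0 = 0.042984
Total = 0.447528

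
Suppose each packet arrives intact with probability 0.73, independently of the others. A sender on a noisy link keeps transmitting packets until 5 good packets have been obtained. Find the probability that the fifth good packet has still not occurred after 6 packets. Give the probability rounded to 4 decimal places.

Needing more than 6 packets ⇔ fewer than 5 successes in the first 6. With X ~ Binomial(6, 0.73), P(Y > 6) = P(X ≤ 4).
  k=0: C(6,0)·0.73^0·0.27^6 = 0.000387
  k=1: C(6,1)·0.73^1·0.27^5 = 0.006285
  k=2: C(6,2)·0.73^2·0.27^4 = 0.042481
  k=3: C(6,3)·0.73^3·0.27^3 = 0.153140
  k=4: C(6,4)·0.73^4·0.27^2 = 0.310535
P(X ≤ 4) = 0.512828

0.5128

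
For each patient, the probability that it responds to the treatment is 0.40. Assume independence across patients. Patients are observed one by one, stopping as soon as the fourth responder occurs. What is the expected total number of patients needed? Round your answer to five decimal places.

10.00000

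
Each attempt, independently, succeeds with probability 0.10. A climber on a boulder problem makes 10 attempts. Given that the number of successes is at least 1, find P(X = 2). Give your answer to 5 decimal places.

0.29741

X ~ Binomial(10, 0.10). Want P(X=2 | X≥1) = P(X=2) / P(X≥1).
P(X=2) = C(10,2)·0.10^2·0.90^8 = 0.1937102
P(X≥1) = 1 − 0.3486784 = 0.6513216
Ratio = 0.1937102 / 0.6513216 = 0.2974111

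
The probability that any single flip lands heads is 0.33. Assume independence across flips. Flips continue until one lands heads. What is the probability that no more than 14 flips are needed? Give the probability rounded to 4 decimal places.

0.9963

Y = number of flips to the first success; geometric, p = 0.33.
P(Y ≤ 14) = 1 − (1−p)^14 = 1 − 0.003673 = 0.996327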